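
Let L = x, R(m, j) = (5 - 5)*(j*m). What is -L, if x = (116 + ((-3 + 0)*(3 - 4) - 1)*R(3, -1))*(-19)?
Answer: 2204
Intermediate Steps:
R(m, j) = 0 (R(m, j) = 0*(j*m) = 0)
x = -2204 (x = (116 + ((-3 + 0)*(3 - 4) - 1)*0)*(-19) = (116 + (-3*(-1) - 1)*0)*(-19) = (116 + (3 - 1)*0)*(-19) = (116 + 2*0)*(-19) = (116 + 0)*(-19) = 116*(-19) = -2204)
L = -2204
-L = -1*(-2204) = 2204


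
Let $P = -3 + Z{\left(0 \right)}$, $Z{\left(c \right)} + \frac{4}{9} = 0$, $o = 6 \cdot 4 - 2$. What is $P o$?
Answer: $- \frac{682}{9} \approx -75.778$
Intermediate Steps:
$o = 22$ ($o = 24 - 2 = 22$)
$Z{\left(c \right)} = - \frac{4}{9}$ ($Z{\left(c \right)} = - \frac{4}{9} + 0 = - \frac{4}{9}$)
$P = - \frac{31}{9}$ ($P = -3 - \frac{4}{9} = - \frac{31}{9} \approx -3.4444$)
$P o = \left(- \frac{31}{9}\right) 22 = - \frac{682}{9}$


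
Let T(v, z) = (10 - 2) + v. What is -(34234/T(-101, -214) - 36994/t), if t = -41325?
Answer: 470426536/1281075 ≈ 367.21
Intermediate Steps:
T(v, z) = 8 + v
-(34234/T(-101, -214) - 36994/t) = -(34234/(8 - 101) - 36994/(-41325)) = -(34234/(-93) - 36994*(-1/41325)) = -(34234*(-1/93) + 36994/41325) = -(-34234/93 + 36994/41325) = -1*(-470426536/1281075) = 470426536/1281075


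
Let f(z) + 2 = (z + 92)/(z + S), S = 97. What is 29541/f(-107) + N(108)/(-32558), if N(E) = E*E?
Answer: -961801710/16279 ≈ -59082.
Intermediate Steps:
N(E) = E**2
f(z) = -2 + (92 + z)/(97 + z) (f(z) = -2 + (z + 92)/(z + 97) = -2 + (92 + z)/(97 + z))
29541/f(-107) + N(108)/(-32558) = 29541/(((-102 - 1*(-107))/(97 - 107))) + 108**2/(-32558) = 29541/(((-102 + 107)/(-10))) + 11664*(-1/32558) = 29541/((-1/10*5)) - 5832/16279 = 29541/(-1/2) - 5832/16279 = 29541*(-2) - 5832/16279 = -59082 - 5832/16279 = -961801710/16279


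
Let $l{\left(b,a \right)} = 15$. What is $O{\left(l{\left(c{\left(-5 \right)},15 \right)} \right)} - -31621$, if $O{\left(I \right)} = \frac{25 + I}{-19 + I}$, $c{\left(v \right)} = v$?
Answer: $31611$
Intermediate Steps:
$O{\left(I \right)} = \frac{25 + I}{-19 + I}$
$O{\left(l{\left(c{\left(-5 \right)},15 \right)} \right)} - -31621 = \frac{25 + 15}{-19 + 15} - -31621 = \frac{1}{-4} \cdot 40 + 31621 = \left(- \frac{1}{4}\right) 40 + 31621 = -10 + 31621 = 31611$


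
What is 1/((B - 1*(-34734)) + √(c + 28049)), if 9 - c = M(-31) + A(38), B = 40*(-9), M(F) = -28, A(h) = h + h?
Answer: 17187/590771933 - √28010/1181543866 ≈ 2.8951e-5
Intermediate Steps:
A(h) = 2*h
B = -360
c = -39 (c = 9 - (-28 + 2*38) = 9 - (-28 + 76) = 9 - 1*48 = 9 - 48 = -39)
1/((B - 1*(-34734)) + √(c + 28049)) = 1/((-360 - 1*(-34734)) + √(-39 + 28049)) = 1/((-360 + 34734) + √28010) = 1/(34374 + √28010)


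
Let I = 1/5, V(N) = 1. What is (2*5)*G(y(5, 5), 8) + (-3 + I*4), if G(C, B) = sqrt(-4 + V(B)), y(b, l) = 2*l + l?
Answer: -11/5 + 10*I*sqrt(3) ≈ -2.2 + 17.32*I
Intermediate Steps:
y(b, l) = 3*l
I = 1/5 ≈ 0.20000
G(C, B) = I*sqrt(3) (G(C, B) = sqrt(-4 + 1) = sqrt(-3) = I*sqrt(3))
(2*5)*G(y(5, 5), 8) + (-3 + I*4) = (2*5)*(I*sqrt(3)) + (-3 + (1/5)*4) = 10*(I*sqrt(3)) + (-3 + 4/5) = 10*I*sqrt(3) - 11/5 = -11/5 + 10*I*sqrt(3)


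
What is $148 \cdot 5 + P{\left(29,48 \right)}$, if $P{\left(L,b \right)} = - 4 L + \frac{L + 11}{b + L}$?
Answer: $\frac{48088}{77} \approx 624.52$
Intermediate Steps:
$P{\left(L,b \right)} = - 4 L + \frac{11 + L}{L + b}$
$148 \cdot 5 + P{\left(29,48 \right)} = 148 \cdot 5 + \frac{11 + 29 - 4 \cdot 29^{2} - 116 \cdot 48}{29 + 48} = 740 + \frac{11 + 29 - 3364 - 5568}{77} = 740 + \frac{1}{77} \left(-8892\right) = 740 - \frac{8892}{77} = \frac{48088}{77}$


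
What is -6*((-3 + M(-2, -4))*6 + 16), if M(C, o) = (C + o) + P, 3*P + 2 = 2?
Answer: 228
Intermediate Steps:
P = 0 (P = -2/3 + (1/3)*2 = -2/3 + 2/3 = 0)
M(C, o) = C + o (M(C, o) = (C + o) + 0 = C + o)
-6*((-3 + M(-2, -4))*6 + 16) = -6*((-3 + (-2 - 4))*6 + 16) = -6*((-3 - 6)*6 + 16) = -6*(-9*6 + 16) = -6*(-54 + 16) = -6*(-38) = 228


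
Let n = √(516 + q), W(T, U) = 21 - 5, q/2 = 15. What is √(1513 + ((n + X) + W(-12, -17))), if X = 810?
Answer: √(2339 + √546) ≈ 48.604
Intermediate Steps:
q = 30 (q = 2*15 = 30)
W(T, U) = 16
n = √546 (n = √(516 + 30) = √546 ≈ 23.367)
√(1513 + ((n + X) + W(-12, -17))) = √(1513 + ((√546 + 810) + 16)) = √(1513 + ((810 + √546) + 16)) = √(1513 + (826 + √546)) = √(2339 + √546)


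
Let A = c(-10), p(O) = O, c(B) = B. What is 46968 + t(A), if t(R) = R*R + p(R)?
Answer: 47058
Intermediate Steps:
A = -10
t(R) = R + R**2 (t(R) = R*R + R = R**2 + R = R + R**2)
46968 + t(A) = 46968 - 10*(1 - 10) = 46968 - 10*(-9) = 46968 + 90 = 47058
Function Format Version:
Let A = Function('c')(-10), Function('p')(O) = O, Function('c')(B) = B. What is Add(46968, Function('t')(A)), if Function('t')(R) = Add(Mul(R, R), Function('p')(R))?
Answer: 47058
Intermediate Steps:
A = -10
Function('t')(R) = Add(R, Pow(R, 2)) (Function('t')(R) = Add(Mul(R, R), R) = Add(Pow(R, 2), R) = Add(R, Pow(R, 2)))
Add(46968, Function('t')(A)) = Add(46968, Mul(-10, Add(1, -10))) = Add(46968, Mul(-10, -9)) = Add(46968, 90) = 47058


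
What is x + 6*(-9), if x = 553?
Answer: 499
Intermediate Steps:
x + 6*(-9) = 553 + 6*(-9) = 553 - 54 = 499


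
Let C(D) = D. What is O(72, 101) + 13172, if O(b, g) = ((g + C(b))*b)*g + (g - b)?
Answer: 1271257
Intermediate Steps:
O(b, g) = g - b + b*g*(b + g) (O(b, g) = ((g + b)*b)*g + (g - b) = ((b + g)*b)*g + (g - b) = (b*(b + g))*g + (g - b) = b*g*(b + g) + (g - b) = g - b + b*g*(b + g))
O(72, 101) + 13172 = (101 - 1*72 + 72*101² + 101*72²) + 13172 = (101 - 72 + 72*10201 + 101*5184) + 13172 = (101 - 72 + 734472 + 523584) + 13172 = 1258085 + 13172 = 1271257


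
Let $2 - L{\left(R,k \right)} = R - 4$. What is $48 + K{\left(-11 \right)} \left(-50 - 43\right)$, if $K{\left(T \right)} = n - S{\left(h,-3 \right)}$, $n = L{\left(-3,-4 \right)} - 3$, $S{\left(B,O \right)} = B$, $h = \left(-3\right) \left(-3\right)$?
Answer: $327$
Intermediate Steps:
$h = 9$
$L{\left(R,k \right)} = 6 - R$ ($L{\left(R,k \right)} = 2 - \left(R - 4\right) = 2 - \left(-4 + R\right) = 6 - R$)
$n = 6$ ($n = \left(6 - -3\right) - 3 = \left(6 + 3\right) - 3 = 9 - 3 = 6$)
$K{\left(T \right)} = -3$ ($K{\left(T \right)} = 6 - 9 = -3$)
$48 + K{\left(-11 \right)} \left(-50 - 43\right) = 48 - 3 \left(-50 - 43\right) = 48 - -279 = 48 + 279 = 327$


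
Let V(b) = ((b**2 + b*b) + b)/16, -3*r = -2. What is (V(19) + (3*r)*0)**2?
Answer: 549081/256 ≈ 2144.8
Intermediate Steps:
r = 2/3 (r = -1/3*(-2) = 2/3 ≈ 0.66667)
V(b) = b**2/8 + b/16 (V(b) = ((b**2 + b**2) + b)*(1/16) = (2*b**2 + b)*(1/16) = (b + 2*b**2)*(1/16) = b**2/8 + b/16)
(V(19) + (3*r)*0)**2 = ((1/16)*19*(1 + 2*19) + (3*(2/3))*0)**2 = ((1/16)*19*(1 + 38) + 2*0)**2 = ((1/16)*19*39 + 0)**2 = (741/16 + 0)**2 = (741/16)**2 = 549081/256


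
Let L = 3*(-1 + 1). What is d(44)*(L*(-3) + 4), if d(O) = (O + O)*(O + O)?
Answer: 30976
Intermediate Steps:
L = 0 (L = 3*0 = 0)
d(O) = 4*O**2 (d(O) = (2*O)*(2*O) = 4*O**2)
d(44)*(L*(-3) + 4) = (4*44**2)*(0*(-3) + 4) = (4*1936)*(0 + 4) = 7744*4 = 30976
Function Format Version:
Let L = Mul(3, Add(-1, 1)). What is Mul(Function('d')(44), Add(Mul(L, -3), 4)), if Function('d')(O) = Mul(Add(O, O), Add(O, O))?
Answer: 30976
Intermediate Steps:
L = 0 (L = Mul(3, 0) = 0)
Function('d')(O) = Mul(4, Pow(O, 2)) (Function('d')(O) = Mul(Mul(2, O), Mul(2, O)) = Mul(4, Pow(O, 2)))
Mul(Function('d')(44), Add(Mul(L, -3), 4)) = Mul(Mul(4, Pow(44, 2)), Add(Mul(0, -3), 4)) = Mul(Mul(4, 1936), Add(0, 4)) = Mul(7744, 4) = 30976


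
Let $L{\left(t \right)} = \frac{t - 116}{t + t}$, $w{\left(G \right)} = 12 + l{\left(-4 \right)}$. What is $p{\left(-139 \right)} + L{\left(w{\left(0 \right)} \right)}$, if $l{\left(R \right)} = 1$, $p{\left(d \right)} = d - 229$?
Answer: $- \frac{9671}{26} \approx -371.96$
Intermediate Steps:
$p{\left(d \right)} = -229 + d$
$w{\left(G \right)} = 13$ ($w{\left(G \right)} = 12 + 1 = 13$)
$L{\left(t \right)} = \frac{-116 + t}{2 t}$
$p{\left(-139 \right)} + L{\left(w{\left(0 \right)} \right)} = \left(-229 - 139\right) + \frac{-116 + 13}{2 \cdot 13} = -368 + \frac{1}{2} \cdot \frac{1}{13} \left(-103\right) = -368 - \frac{103}{26} = - \frac{9671}{26}$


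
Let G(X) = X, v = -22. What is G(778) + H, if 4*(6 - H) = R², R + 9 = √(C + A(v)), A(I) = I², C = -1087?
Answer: 1829/2 + 27*I*√67/2 ≈ 914.5 + 110.5*I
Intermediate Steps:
R = -9 + 3*I*√67 (R = -9 + √(-1087 + (-22)²) = -9 + √(-1087 + 484) = -9 + √(-603) = -9 + 3*I*√67 ≈ -9.0 + 24.556*I)
H = 6 - (-9 + 3*I*√67)²/4 ≈ 136.5 + 110.5*I
G(778) + H = 778 + (273/2 + 27*I*√67/2) = 1829/2 + 27*I*√67/2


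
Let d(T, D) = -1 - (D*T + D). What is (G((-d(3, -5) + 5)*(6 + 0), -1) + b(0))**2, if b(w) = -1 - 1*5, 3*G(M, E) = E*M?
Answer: 484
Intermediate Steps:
d(T, D) = -1 - D - D*T (d(T, D) = -1 - (D + D*T) = -1 + (-D - D*T) = -1 - D - D*T)
G(M, E) = E*M/3 (G(M, E) = (E*M)/3 = E*M/3)
b(w) = -6 (b(w) = -1 - 5 = -6)
(G((-d(3, -5) + 5)*(6 + 0), -1) + b(0))**2 = ((1/3)*(-1)*((-(-1 - 1*(-5) - 1*(-5)*3) + 5)*(6 + 0)) - 6)**2 = ((1/3)*(-1)*((-(-1 + 5 + 15) + 5)*6) - 6)**2 = ((1/3)*(-1)*((-1*19 + 5)*6) - 6)**2 = ((1/3)*(-1)*((-19 + 5)*6) - 6)**2 = ((1/3)*(-1)*(-14*6) - 6)**2 = ((1/3)*(-1)*(-84) - 6)**2 = (28 - 6)**2 = 22**2 = 484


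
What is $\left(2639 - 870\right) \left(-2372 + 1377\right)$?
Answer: $-1760155$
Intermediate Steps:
$\left(2639 - 870\right) \left(-2372 + 1377\right) = 1769 \left(-995\right) = -1760155$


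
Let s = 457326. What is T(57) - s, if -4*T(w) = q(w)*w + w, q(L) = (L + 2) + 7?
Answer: -1833123/4 ≈ -4.5828e+5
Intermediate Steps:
q(L) = 9 + L (q(L) = (2 + L) + 7 = 9 + L)
T(w) = -w/4 - w*(9 + w)/4 (T(w) = -((9 + w)*w + w)/4 = -(w*(9 + w) + w)/4 = -(w + w*(9 + w))/4 = -w/4 - w*(9 + w)/4)
T(57) - s = -1/4*57*(10 + 57) - 1*457326 = -1/4*57*67 - 457326 = -3819/4 - 457326 = -1833123/4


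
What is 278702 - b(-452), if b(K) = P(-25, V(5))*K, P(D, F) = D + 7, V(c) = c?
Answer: 270566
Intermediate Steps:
P(D, F) = 7 + D
b(K) = -18*K (b(K) = (7 - 25)*K = -18*K)
278702 - b(-452) = 278702 - (-18)*(-452) = 278702 - 1*8136 = 278702 - 8136 = 270566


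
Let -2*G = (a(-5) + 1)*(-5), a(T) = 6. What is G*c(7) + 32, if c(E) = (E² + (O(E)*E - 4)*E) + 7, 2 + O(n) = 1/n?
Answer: -2141/2 ≈ -1070.5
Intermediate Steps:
O(n) = -2 + 1/n
c(E) = 7 + E² + E*(-4 + E*(-2 + 1/E)) (c(E) = (E² + ((-2 + 1/E)*E - 4)*E) + 7 = (E² + (E*(-2 + 1/E) - 4)*E) + 7 = (E² + (-4 + E*(-2 + 1/E))*E) + 7 = (E² + E*(-4 + E*(-2 + 1/E))) + 7 = 7 + E² + E*(-4 + E*(-2 + 1/E)))
G = 35/2 (G = -(6 + 1)*(-5)/2 = -7*(-5)/2 = -½*(-35) = 35/2 ≈ 17.500)
G*c(7) + 32 = 35*(7 - 1*7² - 3*7)/2 + 32 = 35*(7 - 1*49 - 21)/2 + 32 = 35*(7 - 49 - 21)/2 + 32 = (35/2)*(-63) + 32 = -2205/2 + 32 = -2141/2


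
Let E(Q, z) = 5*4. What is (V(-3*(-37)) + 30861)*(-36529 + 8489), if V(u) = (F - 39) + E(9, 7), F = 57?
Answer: -866407960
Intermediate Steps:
E(Q, z) = 20
V(u) = 38 (V(u) = (57 - 39) + 20 = 18 + 20 = 38)
(V(-3*(-37)) + 30861)*(-36529 + 8489) = (38 + 30861)*(-36529 + 8489) = 30899*(-28040) = -866407960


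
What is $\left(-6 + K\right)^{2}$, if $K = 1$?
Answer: $25$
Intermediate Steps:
$\left(-6 + K\right)^{2} = \left(-6 + 1\right)^{2} = \left(-5\right)^{2} = 25$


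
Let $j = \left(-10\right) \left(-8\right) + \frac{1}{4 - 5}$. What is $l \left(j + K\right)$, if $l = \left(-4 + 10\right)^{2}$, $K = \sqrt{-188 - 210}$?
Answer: $2844 + 36 i \sqrt{398} \approx 2844.0 + 718.2 i$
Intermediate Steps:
$j = 79$ ($j = 80 + \frac{1}{-1} = 80 - 1 = 79$)
$K = i \sqrt{398}$ ($K = \sqrt{-188 - 210} = \sqrt{-398} = i \sqrt{398} \approx 19.95 i$)
$l = 36$ ($l = 6^{2} = 36$)
$l \left(j + K\right) = 36 \left(79 + i \sqrt{398}\right) = 2844 + 36 i \sqrt{398}$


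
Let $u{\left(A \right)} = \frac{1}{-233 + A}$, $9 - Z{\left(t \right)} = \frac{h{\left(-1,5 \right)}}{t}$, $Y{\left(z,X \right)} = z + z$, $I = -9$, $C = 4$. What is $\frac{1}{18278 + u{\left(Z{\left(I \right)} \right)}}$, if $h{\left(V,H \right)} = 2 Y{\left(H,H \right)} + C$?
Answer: $\frac{664}{12136589} \approx 5.4711 \cdot 10^{-5}$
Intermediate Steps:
$Y{\left(z,X \right)} = 2 z$
$h{\left(V,H \right)} = 4 + 4 H$ ($h{\left(V,H \right)} = 2 \cdot 2 H + 4 = 4 H + 4 = 4 + 4 H$)
$Z{\left(t \right)} = 9 - \frac{24}{t}$ ($Z{\left(t \right)} = 9 - \frac{4 + 4 \cdot 5}{t} = 9 - \frac{4 + 20}{t} = 9 - \frac{24}{t}$)
$\frac{1}{18278 + u{\left(Z{\left(I \right)} \right)}} = \frac{1}{18278 + \frac{1}{-233 + \left(9 - \frac{24}{-9}\right)}} = \frac{1}{18278 + \frac{1}{-233 + \left(9 - - \frac{8}{3}\right)}} = \frac{1}{18278 + \frac{1}{-233 + \left(9 + \frac{8}{3}\right)}} = \frac{1}{18278 + \frac{1}{-233 + \frac{35}{3}}} = \frac{1}{18278 + \frac{1}{- \frac{664}{3}}} = \frac{1}{18278 - \frac{3}{664}} = \frac{1}{\frac{12136589}{664}} = \frac{664}{12136589}$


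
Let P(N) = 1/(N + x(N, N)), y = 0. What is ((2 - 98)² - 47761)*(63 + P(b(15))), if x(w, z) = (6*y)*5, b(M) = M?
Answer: -7292714/3 ≈ -2.4309e+6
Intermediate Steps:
x(w, z) = 0 (x(w, z) = (6*0)*5 = 0*5 = 0)
P(N) = 1/N (P(N) = 1/(N + 0) = 1/N)
((2 - 98)² - 47761)*(63 + P(b(15))) = ((2 - 98)² - 47761)*(63 + 1/15) = ((-96)² - 47761)*(63 + 1/15) = (9216 - 47761)*(946/15) = -38545*946/15 = -7292714/3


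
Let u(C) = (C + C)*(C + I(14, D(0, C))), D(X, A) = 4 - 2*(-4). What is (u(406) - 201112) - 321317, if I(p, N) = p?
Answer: -181389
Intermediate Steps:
D(X, A) = 12 (D(X, A) = 4 + 8 = 12)
u(C) = 2*C*(14 + C) (u(C) = (C + C)*(C + 14) = (2*C)*(14 + C) = 2*C*(14 + C))
(u(406) - 201112) - 321317 = (2*406*(14 + 406) - 201112) - 321317 = (2*406*420 - 201112) - 321317 = (341040 - 201112) - 321317 = 139928 - 321317 = -181389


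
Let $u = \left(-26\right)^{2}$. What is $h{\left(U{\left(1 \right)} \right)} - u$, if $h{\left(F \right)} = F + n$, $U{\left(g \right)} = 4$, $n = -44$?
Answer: $-716$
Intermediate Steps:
$h{\left(F \right)} = -44 + F$ ($h{\left(F \right)} = F - 44 = -44 + F$)
$u = 676$
$h{\left(U{\left(1 \right)} \right)} - u = \left(-44 + 4\right) - 676 = -40 - 676 = -716$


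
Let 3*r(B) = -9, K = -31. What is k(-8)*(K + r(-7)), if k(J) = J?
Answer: 272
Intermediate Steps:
r(B) = -3 (r(B) = (1/3)*(-9) = -3)
k(-8)*(K + r(-7)) = -8*(-31 - 3) = -8*(-34) = 272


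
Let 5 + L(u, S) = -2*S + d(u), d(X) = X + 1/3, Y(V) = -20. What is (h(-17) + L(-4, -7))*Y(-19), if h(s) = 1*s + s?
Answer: 1720/3 ≈ 573.33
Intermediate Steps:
d(X) = 1/3 + X (d(X) = X + 1/3 = 1/3 + X)
h(s) = 2*s (h(s) = s + s = 2*s)
L(u, S) = -14/3 + u - 2*S (L(u, S) = -5 + (-2*S + (1/3 + u)) = -5 + (1/3 + u - 2*S) = -14/3 + u - 2*S)
(h(-17) + L(-4, -7))*Y(-19) = (2*(-17) + (-14/3 - 4 - 2*(-7)))*(-20) = (-34 + (-14/3 - 4 + 14))*(-20) = (-34 + 16/3)*(-20) = -86/3*(-20) = 1720/3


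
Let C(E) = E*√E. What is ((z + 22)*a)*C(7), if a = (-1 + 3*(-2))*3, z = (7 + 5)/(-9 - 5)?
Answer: -3108*√7 ≈ -8223.0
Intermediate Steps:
z = -6/7 (z = 12/(-14) = 12*(-1/14) = -6/7 ≈ -0.85714)
C(E) = E^(3/2)
a = -21 (a = (-1 - 6)*3 = -7*3 = -21)
((z + 22)*a)*C(7) = ((-6/7 + 22)*(-21))*7^(3/2) = ((148/7)*(-21))*(7*√7) = -3108*√7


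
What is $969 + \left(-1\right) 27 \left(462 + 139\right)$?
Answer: $-15258$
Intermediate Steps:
$969 + \left(-1\right) 27 \left(462 + 139\right) = 969 - 16227 = -15258$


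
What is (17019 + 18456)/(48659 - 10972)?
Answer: 35475/37687 ≈ 0.94131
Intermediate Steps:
(17019 + 18456)/(48659 - 10972) = 35475/37687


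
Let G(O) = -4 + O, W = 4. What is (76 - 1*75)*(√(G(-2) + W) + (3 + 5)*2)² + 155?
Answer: 409 + 32*I*√2 ≈ 409.0 + 45.255*I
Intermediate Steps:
(76 - 1*75)*(√(G(-2) + W) + (3 + 5)*2)² + 155 = (76 - 1*75)*(√((-4 - 2) + 4) + (3 + 5)*2)² + 155 = (76 - 75)*(√(-6 + 4) + 8*2)² + 155 = 1*(√(-2) + 16)² + 155 = 1*(I*√2 + 16)² + 155 = 1*(16 + I*√2)² + 155 = (16 + I*√2)² + 155 = 155 + (16 + I*√2)²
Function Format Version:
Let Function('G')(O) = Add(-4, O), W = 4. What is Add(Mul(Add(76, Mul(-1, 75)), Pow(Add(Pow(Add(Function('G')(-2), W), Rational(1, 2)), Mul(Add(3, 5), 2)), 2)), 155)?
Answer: Add(409, Mul(32, I, Pow(2, Rational(1, 2)))) ≈ Add(409.00, Mul(45.255, I))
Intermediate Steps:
Add(Mul(Add(76, Mul(-1, 75)), Pow(Add(Pow(Add(Function('G')(-2), W), Rational(1, 2)), Mul(Add(3, 5), 2)), 2)), 155) = Add(Mul(Add(76, Mul(-1, 75)), Pow(Add(Pow(Add(Add(-4, -2), 4), Rational(1, 2)), Mul(Add(3, 5), 2)), 2)), 155) = Add(Mul(Add(76, -75), Pow(Add(Pow(Add(-6, 4), Rational(1, 2)), Mul(8, 2)), 2)), 155) = Add(Mul(1, Pow(Add(Pow(-2, Rational(1, 2)), 16), 2)), 155) = Add(Mul(1, Pow(Add(Mul(I, Pow(2, Rational(1, 2))), 16), 2)), 155) = Add(Mul(1, Pow(Add(16, Mul(I, Pow(2, Rational(1, 2)))), 2)), 155) = Add(Pow(Add(16, Mul(I, Pow(2, Rational(1, 2)))), 2), 155) = Add(155, Pow(Add(16, Mul(I, Pow(2, Rational(1, 2)))), 2))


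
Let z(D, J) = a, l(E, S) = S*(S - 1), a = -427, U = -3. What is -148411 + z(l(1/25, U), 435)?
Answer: -148838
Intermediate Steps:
l(E, S) = S*(-1 + S)
z(D, J) = -427
-148411 + z(l(1/25, U), 435) = -148411 - 427 = -148838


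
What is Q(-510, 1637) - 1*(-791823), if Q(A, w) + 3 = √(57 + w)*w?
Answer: 791820 + 18007*√14 ≈ 8.5920e+5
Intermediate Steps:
Q(A, w) = -3 + w*√(57 + w) (Q(A, w) = -3 + √(57 + w)*w = -3 + w*√(57 + w))
Q(-510, 1637) - 1*(-791823) = (-3 + 1637*√(57 + 1637)) - 1*(-791823) = (-3 + 1637*√1694) + 791823 = (-3 + 1637*(11*√14)) + 791823 = (-3 + 18007*√14) + 791823 = 791820 + 18007*√14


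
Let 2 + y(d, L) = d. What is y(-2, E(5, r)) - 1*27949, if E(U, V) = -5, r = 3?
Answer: -27953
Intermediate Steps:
y(d, L) = -2 + d
y(-2, E(5, r)) - 1*27949 = (-2 - 2) - 1*27949 = -4 - 27949 = -27953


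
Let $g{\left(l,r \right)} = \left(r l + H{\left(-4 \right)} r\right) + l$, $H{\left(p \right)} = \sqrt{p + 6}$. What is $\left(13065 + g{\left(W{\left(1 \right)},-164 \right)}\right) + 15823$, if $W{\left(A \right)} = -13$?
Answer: $31007 - 164 \sqrt{2} \approx 30775.0$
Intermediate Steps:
$H{\left(p \right)} = \sqrt{6 + p}$
$g{\left(l,r \right)} = l + l r + r \sqrt{2}$ ($g{\left(l,r \right)} = \left(r l + \sqrt{6 - 4} r\right) + l = \left(l r + \sqrt{2} r\right) + l = \left(l r + r \sqrt{2}\right) + l = l + l r + r \sqrt{2}$)
$\left(13065 + g{\left(W{\left(1 \right)},-164 \right)}\right) + 15823 = \left(13065 - \left(-2119 + 164 \sqrt{2}\right)\right) + 15823 = \left(13065 + \left(2119 - 164 \sqrt{2}\right)\right) + 15823 = \left(15184 - 164 \sqrt{2}\right) + 15823 = 31007 - 164 \sqrt{2}$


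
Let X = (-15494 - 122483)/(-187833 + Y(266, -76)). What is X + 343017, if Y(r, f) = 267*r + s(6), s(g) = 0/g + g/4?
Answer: 80135564477/233619 ≈ 3.4302e+5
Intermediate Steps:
s(g) = g/4 (s(g) = 0 + g*(1/4) = 0 + g/4 = g/4)
Y(r, f) = 3/2 + 267*r (Y(r, f) = 267*r + (1/4)*6 = 267*r + 3/2 = 3/2 + 267*r)
X = 275954/233619 (X = (-15494 - 122483)/(-187833 + (3/2 + 267*266)) = -137977/(-187833 + (3/2 + 71022)) = -137977/(-187833 + 142047/2) = -137977/(-233619/2) = -137977*(-2/233619) = 275954/233619 ≈ 1.1812)
X + 343017 = 275954/233619 + 343017 = 80135564477/233619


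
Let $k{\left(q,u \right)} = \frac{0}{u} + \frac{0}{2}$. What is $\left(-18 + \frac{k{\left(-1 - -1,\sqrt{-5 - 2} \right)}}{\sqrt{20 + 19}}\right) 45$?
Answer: $-810$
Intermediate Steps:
$k{\left(q,u \right)} = 0$ ($k{\left(q,u \right)} = 0 + 0 \cdot \frac{1}{2} = 0 + 0 = 0$)
$\left(-18 + \frac{k{\left(-1 - -1,\sqrt{-5 - 2} \right)}}{\sqrt{20 + 19}}\right) 45 = \left(-18 + \frac{0}{\sqrt{20 + 19}}\right) 45 = \left(-18 + \frac{0}{\sqrt{39}}\right) 45 = \left(-18 + 0 \frac{\sqrt{39}}{39}\right) 45 = \left(-18 + 0\right) 45 = \left(-18\right) 45 = -810$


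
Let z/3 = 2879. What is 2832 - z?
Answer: -5805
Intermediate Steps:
z = 8637 (z = 3*2879 = 8637)
2832 - z = 2832 - 1*8637 = 2832 - 8637 = -5805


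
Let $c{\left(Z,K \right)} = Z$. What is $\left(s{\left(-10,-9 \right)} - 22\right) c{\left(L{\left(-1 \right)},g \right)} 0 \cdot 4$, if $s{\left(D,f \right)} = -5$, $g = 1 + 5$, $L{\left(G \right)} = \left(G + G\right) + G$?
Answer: $0$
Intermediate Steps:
$L{\left(G \right)} = 3 G$ ($L{\left(G \right)} = 2 G + G = 3 G$)
$g = 6$
$\left(s{\left(-10,-9 \right)} - 22\right) c{\left(L{\left(-1 \right)},g \right)} 0 \cdot 4 = \left(-5 - 22\right) 3 \left(-1\right) 0 \cdot 4 = - 27 \left(-3\right) 0 \cdot 4 = - 27 \cdot 0 \cdot 4 = \left(-27\right) 0 = 0$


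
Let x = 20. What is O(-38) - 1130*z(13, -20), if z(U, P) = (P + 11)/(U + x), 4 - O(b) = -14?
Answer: 3588/11 ≈ 326.18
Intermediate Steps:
O(b) = 18 (O(b) = 4 - 1*(-14) = 4 + 14 = 18)
z(U, P) = (11 + P)/(20 + U) (z(U, P) = (P + 11)/(U + 20) = (11 + P)/(20 + U))
O(-38) - 1130*z(13, -20) = 18 - 1130*(11 - 20)/(20 + 13) = 18 - 1130*(-9)/33 = 18 - 1130*(-3/11) = 18 + 3390/11 = 3588/11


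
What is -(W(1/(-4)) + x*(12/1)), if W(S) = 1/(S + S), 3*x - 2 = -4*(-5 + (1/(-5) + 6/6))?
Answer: -366/5 ≈ -73.200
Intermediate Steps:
x = 94/15 (x = ⅔ + (-4*(-5 + (1/(-5) + 6/6)))/3 = ⅔ + (-4*(-5 + (1*(-⅕) + 6*(⅙))))/3 = ⅔ + (-4*(-5 + (-⅕ + 1)))/3 = ⅔ + (-4*(-5 + ⅘))/3 = ⅔ + (-4*(-21/5))/3 = ⅔ + (⅓)*(84/5) = ⅔ + 28/5 = 94/15 ≈ 6.2667)
W(S) = 1/(2*S)
-(W(1/(-4)) + x*(12/1)) = -(1/(2*(1/(-4))) + 94*(12/1)/15) = -(1/(2*(-¼)) + 94*(12*1)/15) = -((½)*(-4) + (94/15)*12) = -(-2 + 376/5) = -1*366/5 = -366/5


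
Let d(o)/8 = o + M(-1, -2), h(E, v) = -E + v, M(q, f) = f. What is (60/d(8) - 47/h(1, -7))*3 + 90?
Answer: 891/8 ≈ 111.38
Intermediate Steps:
h(E, v) = v - E
d(o) = -16 + 8*o (d(o) = 8*(o - 2) = 8*(-2 + o) = -16 + 8*o)
(60/d(8) - 47/h(1, -7))*3 + 90 = (60/(-16 + 8*8) - 47/(-7 - 1*1))*3 + 90 = (60/(-16 + 64) - 47/(-7 - 1))*3 + 90 = (60/48 - 47/(-8))*3 + 90 = (60*(1/48) - 47*(-⅛))*3 + 90 = (5/4 + 47/8)*3 + 90 = (57/8)*3 + 90 = 171/8 + 90 = 891/8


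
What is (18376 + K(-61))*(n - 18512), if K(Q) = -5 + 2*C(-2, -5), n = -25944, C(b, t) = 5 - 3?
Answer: -816879000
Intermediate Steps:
C(b, t) = 2
K(Q) = -1 (K(Q) = -5 + 2*2 = -5 + 4 = -1)
(18376 + K(-61))*(n - 18512) = (18376 - 1)*(-25944 - 18512) = 18375*(-44456) = -816879000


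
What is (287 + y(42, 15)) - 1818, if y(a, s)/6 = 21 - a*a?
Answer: -11989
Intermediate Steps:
y(a, s) = 126 - 6*a² (y(a, s) = 6*(21 - a*a) = 6*(21 - a²) = 126 - 6*a²)
(287 + y(42, 15)) - 1818 = (287 + (126 - 6*42²)) - 1818 = (287 + (126 - 6*1764)) - 1818 = (287 + (126 - 10584)) - 1818 = (287 - 10458) - 1818 = -10171 - 1818 = -11989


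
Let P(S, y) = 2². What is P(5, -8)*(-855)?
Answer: -3420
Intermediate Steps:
P(S, y) = 4
P(5, -8)*(-855) = 4*(-855) = -3420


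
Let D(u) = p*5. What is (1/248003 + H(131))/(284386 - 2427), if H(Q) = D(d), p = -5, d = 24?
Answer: -6200074/69926677877 ≈ -8.8665e-5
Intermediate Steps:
D(u) = -25 (D(u) = -5*5 = -25)
H(Q) = -25
(1/248003 + H(131))/(284386 - 2427) = (1/248003 - 25)/(284386 - 2427) = (1/248003 - 25)/281959 = -6200074/248003*1/281959 = -6200074/69926677877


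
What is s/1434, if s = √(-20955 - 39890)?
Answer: I*√60845/1434 ≈ 0.17201*I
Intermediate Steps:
s = I*√60845 (s = √(-60845) = I*√60845 ≈ 246.67*I)
s/1434 = (I*√60845)/1434 = (I*√60845)*(1/1434) = I*√60845/1434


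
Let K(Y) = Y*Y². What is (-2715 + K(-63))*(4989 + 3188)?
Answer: -2066834874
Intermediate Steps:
K(Y) = Y³
(-2715 + K(-63))*(4989 + 3188) = (-2715 + (-63)³)*(4989 + 3188) = (-2715 - 250047)*8177 = -252762*8177 = -2066834874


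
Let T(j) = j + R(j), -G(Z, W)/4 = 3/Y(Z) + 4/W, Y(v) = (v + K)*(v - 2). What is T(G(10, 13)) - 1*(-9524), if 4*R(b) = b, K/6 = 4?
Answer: 33671229/3536 ≈ 9522.4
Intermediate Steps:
K = 24 (K = 6*4 = 24)
R(b) = b/4
Y(v) = (-2 + v)*(24 + v) (Y(v) = (v + 24)*(v - 2) = (24 + v)*(-2 + v) = (-2 + v)*(24 + v))
G(Z, W) = -16/W - 12/(-48 + Z**2 + 22*Z) (G(Z, W) = -4*(3/(-48 + Z**2 + 22*Z) + 4/W) = -16/W - 12/(-48 + Z**2 + 22*Z))
T(j) = 5*j/4 (T(j) = j + j/4 = 5*j/4)
T(G(10, 13)) - 1*(-9524) = 5*(4*(192 - 88*10 - 4*10**2 - 3*13)/(13*(-48 + 10**2 + 22*10)))/4 - 1*(-9524) = 5*(4*(1/13)*(192 - 880 - 4*100 - 39)/(-48 + 100 + 220))/4 + 9524 = 5*(4*(1/13)*(192 - 880 - 400 - 39)/272)/4 + 9524 = 5*(4*(1/13)*(1/272)*(-1127))/4 + 9524 = (5/4)*(-1127/884) + 9524 = -5635/3536 + 9524 = 33671229/3536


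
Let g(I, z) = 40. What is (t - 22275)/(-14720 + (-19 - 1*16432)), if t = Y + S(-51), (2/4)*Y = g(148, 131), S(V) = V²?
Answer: 19594/31171 ≈ 0.62860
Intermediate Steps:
Y = 80 (Y = 2*40 = 80)
t = 2681 (t = 80 + (-51)² = 80 + 2601 = 2681)
(t - 22275)/(-14720 + (-19 - 1*16432)) = (2681 - 22275)/(-14720 + (-19 - 1*16432)) = -19594/(-14720 + (-19 - 16432)) = -19594/(-14720 - 16451) = -19594/(-31171) = -19594*(-1/31171) = 19594/31171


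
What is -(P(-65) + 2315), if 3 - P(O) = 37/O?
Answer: -150707/65 ≈ -2318.6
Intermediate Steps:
P(O) = 3 - 37/O
-(P(-65) + 2315) = -((3 - 37/(-65)) + 2315) = -((3 - 37*(-1/65)) + 2315) = -((3 + 37/65) + 2315) = -(232/65 + 2315) = -1*150707/65 = -150707/65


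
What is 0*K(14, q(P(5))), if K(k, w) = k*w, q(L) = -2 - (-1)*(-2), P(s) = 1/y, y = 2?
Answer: 0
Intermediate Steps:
P(s) = 1/2
q(L) = -4 (q(L) = -2 - 1*2 = -2 - 2 = -4)
0*K(14, q(P(5))) = 0*(14*(-4)) = 0*(-56) = 0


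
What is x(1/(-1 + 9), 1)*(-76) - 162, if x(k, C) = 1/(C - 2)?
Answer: -86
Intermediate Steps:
x(k, C) = 1/(-2 + C)
x(1/(-1 + 9), 1)*(-76) - 162 = -76/(-2 + 1) - 162 = -76/(-1) - 162 = -1*(-76) - 162 = 76 - 162 = -86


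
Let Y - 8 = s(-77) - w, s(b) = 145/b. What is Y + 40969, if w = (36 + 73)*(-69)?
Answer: 3734201/77 ≈ 48496.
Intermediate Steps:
w = -7521 (w = 109*(-69) = -7521)
Y = 579588/77 (Y = 8 + (145/(-77) - 1*(-7521)) = 8 + (145*(-1/77) + 7521) = 8 + (-145/77 + 7521) = 8 + 578972/77 = 579588/77 ≈ 7527.1)
Y + 40969 = 579588/77 + 40969 = 3734201/77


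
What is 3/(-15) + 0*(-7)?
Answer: -⅕ ≈ -0.20000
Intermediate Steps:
3/(-15) + 0*(-7) = 3*(-1/15) + 0 = -⅕ + 0 = -⅕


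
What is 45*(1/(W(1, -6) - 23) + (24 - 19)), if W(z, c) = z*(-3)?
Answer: 5805/26 ≈ 223.27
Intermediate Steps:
W(z, c) = -3*z
45*(1/(W(1, -6) - 23) + (24 - 19)) = 45*(1/(-3*1 - 23) + (24 - 19)) = 45*(1/(-3 - 23) + 5) = 45*(1/(-26) + 5) = 45*(-1/26 + 5) = 45*(129/26) = 5805/26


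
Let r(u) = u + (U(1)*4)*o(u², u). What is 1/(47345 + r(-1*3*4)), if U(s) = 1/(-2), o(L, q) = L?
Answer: 1/47045 ≈ 2.1256e-5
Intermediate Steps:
U(s) = -½
r(u) = u - 2*u² (r(u) = u + (-½*4)*u² = u - 2*u²)
1/(47345 + r(-1*3*4)) = 1/(47345 + (-1*3*4)*(1 - 2*(-1*3)*4)) = 1/(47345 + (-3*4)*(1 - (-6)*4)) = 1/(47345 - 12*(1 - 2*(-12))) = 1/(47345 - 12*(1 + 24)) = 1/(47345 - 12*25) = 1/(47345 - 300) = 1/47045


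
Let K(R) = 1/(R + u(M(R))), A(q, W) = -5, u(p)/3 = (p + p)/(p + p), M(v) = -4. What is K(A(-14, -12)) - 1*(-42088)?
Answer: 84175/2 ≈ 42088.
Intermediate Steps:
u(p) = 3 (u(p) = 3*((p + p)/(p + p)) = 3*((2*p)/((2*p))) = 3*((2*p)*(1/(2*p))) = 3*1 = 3)
K(R) = 1/(3 + R) (K(R) = 1/(R + 3) = 1/(3 + R))
K(A(-14, -12)) - 1*(-42088) = 1/(3 - 5) - 1*(-42088) = 1/(-2) + 42088 = -½ + 42088 = 84175/2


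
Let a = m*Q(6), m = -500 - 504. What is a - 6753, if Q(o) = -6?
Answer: -729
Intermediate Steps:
m = -1004
a = 6024 (a = -1004*(-6) = 6024)
a - 6753 = 6024 - 6753 = -729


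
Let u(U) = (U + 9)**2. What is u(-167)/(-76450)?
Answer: -12482/38225 ≈ -0.32654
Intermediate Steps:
u(U) = (9 + U)**2
u(-167)/(-76450) = (9 - 167)**2/(-76450) = (-158)**2*(-1/76450) = 24964*(-1/76450) = -12482/38225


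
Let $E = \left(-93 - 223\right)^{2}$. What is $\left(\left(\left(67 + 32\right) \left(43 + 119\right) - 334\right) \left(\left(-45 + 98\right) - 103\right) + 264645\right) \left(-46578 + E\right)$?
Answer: $-27734129290$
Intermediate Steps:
$E = 99856$ ($E = \left(-316\right)^{2} = 99856$)
$\left(\left(\left(67 + 32\right) \left(43 + 119\right) - 334\right) \left(\left(-45 + 98\right) - 103\right) + 264645\right) \left(-46578 + E\right) = \left(\left(\left(67 + 32\right) \left(43 + 119\right) - 334\right) \left(\left(-45 + 98\right) - 103\right) + 264645\right) \left(-46578 + 99856\right) = \left(\left(99 \cdot 162 - 334\right) \left(53 - 103\right) + 264645\right) 53278 = \left(\left(16038 - 334\right) \left(-50\right) + 264645\right) 53278 = \left(15704 \left(-50\right) + 264645\right) 53278 = \left(-785200 + 264645\right) 53278 = \left(-520555\right) 53278 = -27734129290$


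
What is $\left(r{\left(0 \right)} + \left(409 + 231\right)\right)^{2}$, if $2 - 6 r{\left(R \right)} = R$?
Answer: $\frac{3690241}{9} \approx 4.1003 \cdot 10^{5}$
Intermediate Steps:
$r{\left(R \right)} = \frac{1}{3} - \frac{R}{6}$
$\left(r{\left(0 \right)} + \left(409 + 231\right)\right)^{2} = \left(\left(\frac{1}{3} - 0\right) + \left(409 + 231\right)\right)^{2} = \left(\left(\frac{1}{3} + 0\right) + 640\right)^{2} = \left(\frac{1}{3} + 640\right)^{2} = \left(\frac{1921}{3}\right)^{2} = \frac{3690241}{9}$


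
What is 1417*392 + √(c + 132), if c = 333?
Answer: 555464 + √465 ≈ 5.5549e+5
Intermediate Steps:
1417*392 + √(c + 132) = 1417*392 + √(333 + 132) = 555464 + √465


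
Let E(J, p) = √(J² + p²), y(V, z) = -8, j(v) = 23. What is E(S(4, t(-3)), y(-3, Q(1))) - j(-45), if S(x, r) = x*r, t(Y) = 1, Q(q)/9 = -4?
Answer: -23 + 4*√5 ≈ -14.056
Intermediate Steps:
Q(q) = -36 (Q(q) = 9*(-4) = -36)
S(x, r) = r*x
E(S(4, t(-3)), y(-3, Q(1))) - j(-45) = √((1*4)² + (-8)²) - 1*23 = √(4² + 64) - 23 = √(16 + 64) - 23 = √80 - 23 = 4*√5 - 23 = -23 + 4*√5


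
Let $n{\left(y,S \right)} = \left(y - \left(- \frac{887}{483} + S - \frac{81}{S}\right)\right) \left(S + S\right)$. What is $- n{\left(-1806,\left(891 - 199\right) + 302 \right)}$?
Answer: $\frac{383818514}{69} \approx 5.5626 \cdot 10^{6}$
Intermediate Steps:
$n{\left(y,S \right)} = 2 S \left(\frac{887}{483} + y - S + \frac{81}{S}\right)$ ($n{\left(y,S \right)} = \left(y - \left(- \frac{887}{483} + S - \frac{81}{S}\right)\right) 2 S = \left(y + \left(\frac{887}{483} - S + \frac{81}{S}\right)\right) 2 S = \left(\frac{887}{483} + y - S + \frac{81}{S}\right) 2 S = 2 S \left(\frac{887}{483} + y - S + \frac{81}{S}\right)$)
$- n{\left(-1806,\left(891 - 199\right) + 302 \right)} = - (162 - 2 \left(\left(891 - 199\right) + 302\right)^{2} + \frac{1774 \left(\left(891 - 199\right) + 302\right)}{483} + 2 \left(\left(891 - 199\right) + 302\right) \left(-1806\right)) = - (162 - 2 \left(692 + 302\right)^{2} + \frac{1774 \left(692 + 302\right)}{483} + 2 \left(692 + 302\right) \left(-1806\right)) = - (162 - 2 \cdot 994^{2} + \frac{1774}{483} \cdot 994 + 2 \cdot 994 \left(-1806\right)) = - (162 - 1976072 + \frac{251908}{69} - 3590328) = \left(-1\right) \left(- \frac{383818514}{69}\right) = \frac{383818514}{69}$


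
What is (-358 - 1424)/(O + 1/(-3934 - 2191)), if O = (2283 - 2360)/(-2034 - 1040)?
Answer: -33551941500/468551 ≈ -71608.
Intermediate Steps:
O = 77/3074 (O = -77/(-3074) = -77*(-1/3074) = 77/3074 ≈ 0.025049)
(-358 - 1424)/(O + 1/(-3934 - 2191)) = (-358 - 1424)/(77/3074 + 1/(-3934 - 2191)) = -1782/(77/3074 + 1/(-6125)) = -1782/(77/3074 - 1/6125) = -1782/468551/18828250 = -1782*18828250/468551 = -33551941500/468551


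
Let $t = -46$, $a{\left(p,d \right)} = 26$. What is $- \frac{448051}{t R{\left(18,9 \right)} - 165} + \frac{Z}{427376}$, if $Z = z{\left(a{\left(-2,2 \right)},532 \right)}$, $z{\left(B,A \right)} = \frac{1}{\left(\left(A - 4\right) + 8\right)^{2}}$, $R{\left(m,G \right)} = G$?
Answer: $\frac{55013232006788675}{71091597456384} \approx 773.84$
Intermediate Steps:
$z{\left(B,A \right)} = \frac{1}{\left(4 + A\right)^{2}}$ ($z{\left(B,A \right)} = \frac{1}{\left(\left(-4 + A\right) + 8\right)^{2}} = \frac{1}{\left(4 + A\right)^{2}}$)
$Z = \frac{1}{287296}$ ($Z = \frac{1}{\left(4 + 532\right)^{2}} = \frac{1}{287296} \approx 3.4807 \cdot 10^{-6}$)
$- \frac{448051}{t R{\left(18,9 \right)} - 165} + \frac{Z}{427376} = - \frac{448051}{\left(-46\right) 9 - 165} + \frac{1}{287296 \cdot 427376} = - \frac{448051}{-414 - 165} + \frac{1}{287296} \cdot \frac{1}{427376} = - \frac{448051}{-579} + \frac{1}{122783415296} = \left(-448051\right) \left(- \frac{1}{579}\right) + \frac{1}{122783415296} = \frac{448051}{579} + \frac{1}{122783415296} = \frac{55013232006788675}{71091597456384}$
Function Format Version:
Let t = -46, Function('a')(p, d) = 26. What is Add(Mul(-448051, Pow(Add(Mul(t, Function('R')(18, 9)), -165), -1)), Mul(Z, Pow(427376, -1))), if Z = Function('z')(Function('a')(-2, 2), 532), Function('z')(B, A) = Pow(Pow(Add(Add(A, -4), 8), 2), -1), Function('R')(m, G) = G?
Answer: Rational(55013232006788675, 71091597456384) ≈ 773.84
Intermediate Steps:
Function('z')(B, A) = Pow(Add(4, A), -2) (Function('z')(B, A) = Pow(Pow(Add(Add(-4, A), 8), 2), -1) = Pow(Pow(Add(4, A), 2), -1) = Pow(Add(4, A), -2))
Z = Rational(1, 287296) (Z = Pow(Add(4, 532), -2) = Pow(536, -2) = Rational(1, 287296) ≈ 3.4807e-6)
Add(Mul(-448051, Pow(Add(Mul(t, Function('R')(18, 9)), -165), -1)), Mul(Z, Pow(427376, -1))) = Add(Mul(-448051, Pow(Add(Mul(-46, 9), -165), -1)), Mul(Rational(1, 287296), Pow(427376, -1))) = Add(Mul(-448051, Pow(Add(-414, -165), -1)), Mul(Rational(1, 287296), Rational(1, 427376))) = Add(Mul(-448051, Pow(-579, -1)), Rational(1, 122783415296)) = Add(Mul(-448051, Rational(-1, 579)), Rational(1, 122783415296)) = Add(Rational(448051, 579), Rational(1, 122783415296)) = Rational(55013232006788675, 71091597456384)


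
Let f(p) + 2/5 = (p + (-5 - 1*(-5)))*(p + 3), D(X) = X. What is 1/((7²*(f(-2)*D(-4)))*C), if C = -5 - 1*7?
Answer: -5/28224 ≈ -0.00017715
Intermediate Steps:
f(p) = -⅖ + p*(3 + p) (f(p) = -⅖ + (p + (-5 - 1*(-5)))*(p + 3) = -⅖ + (p + (-5 + 5))*(3 + p) = -⅖ + (p + 0)*(3 + p) = -⅖ + p*(3 + p))
C = -12 (C = -5 - 7 = -12)
1/((7²*(f(-2)*D(-4)))*C) = 1/((7²*((-⅖ + (-2)² + 3*(-2))*(-4)))*(-12)) = 1/((49*((-⅖ + 4 - 6)*(-4)))*(-12)) = 1/((49*(-12/5*(-4)))*(-12)) = 1/((49*(48/5))*(-12)) = 1/((2352/5)*(-12)) = 1/(-28224/5) = -5/28224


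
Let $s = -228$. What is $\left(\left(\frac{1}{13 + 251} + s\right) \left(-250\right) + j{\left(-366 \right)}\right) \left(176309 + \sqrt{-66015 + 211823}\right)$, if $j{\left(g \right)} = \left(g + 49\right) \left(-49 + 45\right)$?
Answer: $\frac{1356036772559}{132} + \frac{7691251 \sqrt{9113}}{33} \approx 1.0295 \cdot 10^{10}$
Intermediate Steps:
$j{\left(g \right)} = -196 - 4 g$ ($j{\left(g \right)} = \left(49 + g\right) \left(-4\right) = -196 - 4 g$)
$\left(\left(\frac{1}{13 + 251} + s\right) \left(-250\right) + j{\left(-366 \right)}\right) \left(176309 + \sqrt{-66015 + 211823}\right) = \left(\left(\frac{1}{13 + 251} - 228\right) \left(-250\right) - -1268\right) \left(176309 + \sqrt{-66015 + 211823}\right) = \left(\left(\frac{1}{264} - 228\right) \left(-250\right) + \left(-196 + 1464\right)\right) \left(176309 + \sqrt{145808}\right) = \left(\left(\frac{1}{264} - 228\right) \left(-250\right) + 1268\right) \left(176309 + 4 \sqrt{9113}\right) = \left(\left(- \frac{60191}{264}\right) \left(-250\right) + 1268\right) \left(176309 + 4 \sqrt{9113}\right) = \left(\frac{7523875}{132} + 1268\right) \left(176309 + 4 \sqrt{9113}\right) = \frac{7691251 \left(176309 + 4 \sqrt{9113}\right)}{132} = \frac{1356036772559}{132} + \frac{7691251 \sqrt{9113}}{33}$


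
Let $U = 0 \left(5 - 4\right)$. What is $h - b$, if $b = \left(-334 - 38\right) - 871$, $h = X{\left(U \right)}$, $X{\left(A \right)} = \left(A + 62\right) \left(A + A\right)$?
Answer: $1243$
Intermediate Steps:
$U = 0$ ($U = 0 \cdot 1 = 0$)
$X{\left(A \right)} = 2 A \left(62 + A\right)$ ($X{\left(A \right)} = \left(62 + A\right) 2 A = 2 A \left(62 + A\right)$)
$h = 0$ ($h = 2 \cdot 0 \left(62 + 0\right) = 2 \cdot 0 \cdot 62 = 0$)
$b = -1243$ ($b = \left(-334 - 38\right) - 871 = -372 - 871 = -1243$)
$h - b = 0 - -1243 = 0 + 1243 = 1243$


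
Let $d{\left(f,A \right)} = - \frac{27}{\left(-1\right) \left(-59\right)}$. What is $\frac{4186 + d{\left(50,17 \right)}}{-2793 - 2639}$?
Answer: $- \frac{246947}{320488} \approx -0.77053$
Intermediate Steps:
$d{\left(f,A \right)} = - \frac{27}{59}$
$\frac{4186 + d{\left(50,17 \right)}}{-2793 - 2639} = \frac{4186 - \frac{27}{59}}{-2793 - 2639} = \frac{246947}{59 \left(-5432\right)} = \frac{246947}{59} \left(- \frac{1}{5432}\right) = - \frac{246947}{320488}$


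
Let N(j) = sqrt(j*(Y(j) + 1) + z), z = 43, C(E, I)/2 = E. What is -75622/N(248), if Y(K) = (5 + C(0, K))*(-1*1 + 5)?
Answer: -75622*sqrt(5251)/5251 ≈ -1043.6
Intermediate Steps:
C(E, I) = 2*E
Y(K) = 20 (Y(K) = (5 + 2*0)*(-1*1 + 5) = (5 + 0)*(-1 + 5) = 5*4 = 20)
N(j) = sqrt(43 + 21*j) (N(j) = sqrt(j*(20 + 1) + 43) = sqrt(j*21 + 43) = sqrt(21*j + 43) = sqrt(43 + 21*j))
-75622/N(248) = -75622/sqrt(43 + 21*248) = -75622/sqrt(43 + 5208) = -75622*sqrt(5251)/5251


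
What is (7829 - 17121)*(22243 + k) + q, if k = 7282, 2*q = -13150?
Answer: -274352875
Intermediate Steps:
q = -6575 (q = (½)*(-13150) = -6575)
(7829 - 17121)*(22243 + k) + q = (7829 - 17121)*(22243 + 7282) - 6575 = -9292*29525 - 6575 = -274346300 - 6575 = -274352875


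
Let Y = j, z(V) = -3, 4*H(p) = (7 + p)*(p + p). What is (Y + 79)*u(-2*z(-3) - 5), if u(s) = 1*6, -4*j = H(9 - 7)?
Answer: 921/2 ≈ 460.50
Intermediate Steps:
H(p) = p*(7 + p)/2 (H(p) = ((7 + p)*(p + p))/4 = ((7 + p)*(2*p))/4 = (2*p*(7 + p))/4 = p*(7 + p)/2)
j = -9/4 (j = -(9 - 7)*(7 + (9 - 7))/8 = -2*(7 + 2)/8 = -2*9/8 = -¼*9 = -9/4 ≈ -2.2500)
u(s) = 6
Y = -9/4 ≈ -2.2500
(Y + 79)*u(-2*z(-3) - 5) = (-9/4 + 79)*6 = (307/4)*6 = 921/2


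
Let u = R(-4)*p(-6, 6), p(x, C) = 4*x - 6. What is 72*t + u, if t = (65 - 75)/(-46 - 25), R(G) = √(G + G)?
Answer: 720/71 - 60*I*√2 ≈ 10.141 - 84.853*I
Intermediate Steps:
p(x, C) = -6 + 4*x
R(G) = √2*√G (R(G) = √(2*G) = √2*√G)
t = 10/71 (t = -10/(-71) = -10*(-1/71) = 10/71 ≈ 0.14085)
u = -60*I*√2 (u = (√2*√(-4))*(-6 + 4*(-6)) = (√2*(2*I))*(-6 - 24) = (2*I*√2)*(-30) = -60*I*√2 ≈ -84.853*I)
72*t + u = 72*(10/71) - 60*I*√2 = 720/71 - 60*I*√2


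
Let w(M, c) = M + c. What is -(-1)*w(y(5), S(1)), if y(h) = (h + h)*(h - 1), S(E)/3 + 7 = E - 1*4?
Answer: 10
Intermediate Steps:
S(E) = -33 + 3*E (S(E) = -21 + 3*(E - 1*4) = -21 + 3*(E - 4) = -21 + 3*(-4 + E) = -21 + (-12 + 3*E) = -33 + 3*E)
y(h) = 2*h*(-1 + h) (y(h) = (2*h)*(-1 + h) = 2*h*(-1 + h))
-(-1)*w(y(5), S(1)) = -(-1)*(2*5*(-1 + 5) + (-33 + 3*1)) = -(-1)*(2*5*4 + (-33 + 3)) = -(-1)*(40 - 30) = -(-1)*10 = -1*(-10) = 10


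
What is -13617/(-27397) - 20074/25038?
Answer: -104512466/342983043 ≈ -0.30472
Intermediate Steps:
-13617/(-27397) - 20074/25038 = -13617*(-1/27397) - 20074*1/25038 = 13617/27397 - 10037/12519 = -104512466/342983043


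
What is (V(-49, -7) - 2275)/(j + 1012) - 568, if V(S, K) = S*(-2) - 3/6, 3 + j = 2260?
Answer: -3717939/6538 ≈ -568.67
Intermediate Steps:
j = 2257 (j = -3 + 2260 = 2257)
V(S, K) = -½ - 2*S (V(S, K) = -2*S - 3*⅙ = -2*S - ½ = -½ - 2*S)
(V(-49, -7) - 2275)/(j + 1012) - 568 = ((-½ - 2*(-49)) - 2275)/(2257 + 1012) - 568 = ((-½ + 98) - 2275)/3269 - 568 = (195/2 - 2275)*(1/3269) - 568 = -4355/2*1/3269 - 568 = -4355/6538 - 568 = -3717939/6538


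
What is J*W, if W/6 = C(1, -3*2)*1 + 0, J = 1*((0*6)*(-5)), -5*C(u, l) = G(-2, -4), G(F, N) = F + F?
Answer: 0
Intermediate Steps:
G(F, N) = 2*F
C(u, l) = 4/5 (C(u, l) = -2*(-2)/5 = -1/5*(-4) = 4/5)
J = 0 (J = 1*(0*(-5)) = 1*0 = 0)
W = 24/5 (W = 6*((4/5)*1 + 0) = 6*(4/5 + 0) = 6*(4/5) = 24/5 ≈ 4.8000)
J*W = 0*(24/5) = 0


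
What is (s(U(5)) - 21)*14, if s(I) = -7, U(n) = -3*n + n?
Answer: -392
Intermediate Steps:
U(n) = -2*n
(s(U(5)) - 21)*14 = (-7 - 21)*14 = -28*14 = -392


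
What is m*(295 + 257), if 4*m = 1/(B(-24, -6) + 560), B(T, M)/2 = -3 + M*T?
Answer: 69/421 ≈ 0.16390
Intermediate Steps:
B(T, M) = -6 + 2*M*T (B(T, M) = 2*(-3 + M*T) = -6 + 2*M*T)
m = 1/3368 (m = 1/(4*((-6 + 2*(-6)*(-24)) + 560)) = 1/(4*((-6 + 288) + 560)) = 1/(4*(282 + 560)) = (1/4)/842 = (1/4)*(1/842) = 1/3368 ≈ 0.00029691)
m*(295 + 257) = (295 + 257)/3368 = (1/3368)*552 = 69/421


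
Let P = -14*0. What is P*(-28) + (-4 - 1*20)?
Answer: -24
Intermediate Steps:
P = 0
P*(-28) + (-4 - 1*20) = 0*(-28) + (-4 - 1*20) = 0 + (-4 - 20) = 0 - 24 = -24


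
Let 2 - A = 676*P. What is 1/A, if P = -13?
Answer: 1/8790 ≈ 0.00011377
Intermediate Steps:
A = 8790 (A = 2 - 676*(-13) = 2 - 1*(-8788) = 2 + 8788 = 8790)
1/A = 1/8790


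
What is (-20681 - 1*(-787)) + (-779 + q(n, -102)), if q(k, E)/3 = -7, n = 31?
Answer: -20694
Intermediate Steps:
q(k, E) = -21 (q(k, E) = 3*(-7) = -21)
(-20681 - 1*(-787)) + (-779 + q(n, -102)) = (-20681 - 1*(-787)) + (-779 - 21) = (-20681 + 787) - 800 = -19894 - 800 = -20694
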